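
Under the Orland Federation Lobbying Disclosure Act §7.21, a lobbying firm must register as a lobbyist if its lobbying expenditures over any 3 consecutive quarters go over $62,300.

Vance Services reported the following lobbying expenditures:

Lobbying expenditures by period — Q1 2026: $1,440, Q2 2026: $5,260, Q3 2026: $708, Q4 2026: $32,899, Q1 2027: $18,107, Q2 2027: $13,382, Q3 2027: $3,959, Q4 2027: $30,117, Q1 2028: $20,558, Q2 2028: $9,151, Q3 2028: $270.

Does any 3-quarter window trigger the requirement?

Yes

Q1 2026–Q3 2026: $1,440 + $5,260 + $708 = $7,408 (under)
Q2 2026–Q4 2026: $5,260 + $708 + $32,899 = $38,867 (under)
Q3 2026–Q1 2027: $708 + $32,899 + $18,107 = $51,714 (under)
Q4 2026–Q2 2027: $32,899 + $18,107 + $13,382 = $64,388 (over)
Q1 2027–Q3 2027: $18,107 + $13,382 + $3,959 = $35,448 (under)
Q2 2027–Q4 2027: $13,382 + $3,959 + $30,117 = $47,458 (under)
Q3 2027–Q1 2028: $3,959 + $30,117 + $20,558 = $54,634 (under)
Q4 2027–Q2 2028: $30,117 + $20,558 + $9,151 = $59,826 (under)
Q1 2028–Q3 2028: $20,558 + $9,151 + $270 = $29,979 (under)
At least one window exceeds $62,300.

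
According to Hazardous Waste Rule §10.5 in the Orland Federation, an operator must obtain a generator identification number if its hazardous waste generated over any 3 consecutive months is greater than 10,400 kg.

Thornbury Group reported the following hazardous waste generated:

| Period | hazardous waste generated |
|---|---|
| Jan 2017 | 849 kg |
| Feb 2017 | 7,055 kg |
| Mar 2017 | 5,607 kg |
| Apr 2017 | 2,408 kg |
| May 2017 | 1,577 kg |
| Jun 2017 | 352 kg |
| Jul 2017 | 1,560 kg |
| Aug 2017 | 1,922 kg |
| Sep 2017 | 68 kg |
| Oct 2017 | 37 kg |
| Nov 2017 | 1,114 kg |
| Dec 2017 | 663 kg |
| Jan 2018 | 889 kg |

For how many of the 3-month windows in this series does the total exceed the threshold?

Jan 2017–Mar 2017: 849 kg + 7,055 kg + 5,607 kg = 13,511 kg (over)
Feb 2017–Apr 2017: 7,055 kg + 5,607 kg + 2,408 kg = 15,070 kg (over)
Mar 2017–May 2017: 5,607 kg + 2,408 kg + 1,577 kg = 9,592 kg (under)
Apr 2017–Jun 2017: 2,408 kg + 1,577 kg + 352 kg = 4,337 kg (under)
May 2017–Jul 2017: 1,577 kg + 352 kg + 1,560 kg = 3,489 kg (under)
Jun 2017–Aug 2017: 352 kg + 1,560 kg + 1,922 kg = 3,834 kg (under)
Jul 2017–Sep 2017: 1,560 kg + 1,922 kg + 68 kg = 3,550 kg (under)
Aug 2017–Oct 2017: 1,922 kg + 68 kg + 37 kg = 2,027 kg (under)
Sep 2017–Nov 2017: 68 kg + 37 kg + 1,114 kg = 1,219 kg (under)
Oct 2017–Dec 2017: 37 kg + 1,114 kg + 663 kg = 1,814 kg (under)
Nov 2017–Jan 2018: 1,114 kg + 663 kg + 889 kg = 2,666 kg (under)
2 windows exceed the threshold.

2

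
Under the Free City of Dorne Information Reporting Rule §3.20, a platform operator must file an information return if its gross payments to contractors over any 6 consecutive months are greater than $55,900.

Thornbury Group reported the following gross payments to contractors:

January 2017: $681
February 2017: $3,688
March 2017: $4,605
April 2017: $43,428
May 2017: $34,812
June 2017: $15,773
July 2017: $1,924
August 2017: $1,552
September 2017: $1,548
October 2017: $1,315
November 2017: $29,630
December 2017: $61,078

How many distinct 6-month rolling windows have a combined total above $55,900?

January 2017–June 2017: $681 + $3,688 + $4,605 + $43,428 + $34,812 + $15,773 = $102,987 (over)
February 2017–July 2017: $3,688 + $4,605 + $43,428 + $34,812 + $15,773 + $1,924 = $104,230 (over)
March 2017–August 2017: $4,605 + $43,428 + $34,812 + $15,773 + $1,924 + $1,552 = $102,094 (over)
April 2017–September 2017: $43,428 + $34,812 + $15,773 + $1,924 + $1,552 + $1,548 = $99,037 (over)
May 2017–October 2017: $34,812 + $15,773 + $1,924 + $1,552 + $1,548 + $1,315 = $56,924 (over)
June 2017–November 2017: $15,773 + $1,924 + $1,552 + $1,548 + $1,315 + $29,630 = $51,742 (under)
July 2017–December 2017: $1,924 + $1,552 + $1,548 + $1,315 + $29,630 + $61,078 = $97,047 (over)
6 windows exceed the threshold.

6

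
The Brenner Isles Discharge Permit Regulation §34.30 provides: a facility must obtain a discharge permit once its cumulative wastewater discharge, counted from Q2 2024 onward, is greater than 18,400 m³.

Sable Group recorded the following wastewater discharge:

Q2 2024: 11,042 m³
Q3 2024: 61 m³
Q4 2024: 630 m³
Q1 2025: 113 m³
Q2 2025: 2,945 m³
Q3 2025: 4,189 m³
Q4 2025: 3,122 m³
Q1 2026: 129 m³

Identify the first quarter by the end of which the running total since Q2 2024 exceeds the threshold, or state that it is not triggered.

Q3 2025

Through Q2 2024: 11,042 m³
Through Q3 2024: 11,103 m³
Through Q4 2024: 11,733 m³
Through Q1 2025: 11,846 m³
Through Q2 2025: 14,791 m³
Through Q3 2025: 18,980 m³ ← exceeds threshold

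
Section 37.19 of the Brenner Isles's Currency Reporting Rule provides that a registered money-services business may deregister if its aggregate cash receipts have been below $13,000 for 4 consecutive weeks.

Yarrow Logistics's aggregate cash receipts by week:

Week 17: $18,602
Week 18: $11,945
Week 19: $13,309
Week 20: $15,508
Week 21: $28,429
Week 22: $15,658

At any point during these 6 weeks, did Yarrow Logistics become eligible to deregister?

Weeks below $13,000: Week 18.
Longest run of consecutive weeks below the threshold: 1.
1 < 4, so Yarrow Logistics never became eligible.

No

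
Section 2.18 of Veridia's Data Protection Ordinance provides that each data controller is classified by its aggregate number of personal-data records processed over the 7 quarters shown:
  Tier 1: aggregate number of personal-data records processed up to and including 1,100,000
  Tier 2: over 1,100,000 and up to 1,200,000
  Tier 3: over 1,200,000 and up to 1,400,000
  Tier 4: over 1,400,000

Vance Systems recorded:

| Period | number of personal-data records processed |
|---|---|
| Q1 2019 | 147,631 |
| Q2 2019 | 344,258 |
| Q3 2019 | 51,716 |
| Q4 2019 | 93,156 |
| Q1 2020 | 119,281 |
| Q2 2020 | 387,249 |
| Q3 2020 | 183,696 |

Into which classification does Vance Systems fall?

Aggregate number of personal-data records processed: 147,631 + 344,258 + 51,716 + 93,156 + 119,281 + 387,249 + 183,696 = 1,326,987.
1,200,000 < 1,326,987 ≤ 1,400,000, so Tier 3 applies.

Tier 3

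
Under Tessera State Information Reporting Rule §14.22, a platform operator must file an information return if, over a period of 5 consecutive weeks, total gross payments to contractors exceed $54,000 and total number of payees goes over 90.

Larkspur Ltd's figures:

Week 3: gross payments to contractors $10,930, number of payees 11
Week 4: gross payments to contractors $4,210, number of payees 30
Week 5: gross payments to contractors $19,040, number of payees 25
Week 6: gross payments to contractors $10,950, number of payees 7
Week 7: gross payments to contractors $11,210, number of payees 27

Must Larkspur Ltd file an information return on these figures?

Total gross payments to contractors: $10,930 + $4,210 + $19,040 + $10,950 + $11,210 = $56,340 (> $54,000).
Total number of payees: 11 + 30 + 25 + 7 + 27 = 100 (> 90).
The test is 'and': both thresholds are exceeded.

Yes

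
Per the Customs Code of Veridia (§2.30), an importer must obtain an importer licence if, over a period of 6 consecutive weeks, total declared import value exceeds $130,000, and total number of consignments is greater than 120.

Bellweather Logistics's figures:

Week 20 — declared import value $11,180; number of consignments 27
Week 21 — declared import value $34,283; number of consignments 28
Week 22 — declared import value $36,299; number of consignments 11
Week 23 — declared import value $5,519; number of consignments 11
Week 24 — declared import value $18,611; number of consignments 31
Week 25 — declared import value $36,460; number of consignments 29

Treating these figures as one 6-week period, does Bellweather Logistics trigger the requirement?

Total declared import value: $11,180 + $34,283 + $36,299 + $5,519 + $18,611 + $36,460 = $142,352 (> $130,000).
Total number of consignments: 27 + 28 + 11 + 11 + 31 + 29 = 137 (> 120).
The test is 'and': both thresholds are exceeded.

Yes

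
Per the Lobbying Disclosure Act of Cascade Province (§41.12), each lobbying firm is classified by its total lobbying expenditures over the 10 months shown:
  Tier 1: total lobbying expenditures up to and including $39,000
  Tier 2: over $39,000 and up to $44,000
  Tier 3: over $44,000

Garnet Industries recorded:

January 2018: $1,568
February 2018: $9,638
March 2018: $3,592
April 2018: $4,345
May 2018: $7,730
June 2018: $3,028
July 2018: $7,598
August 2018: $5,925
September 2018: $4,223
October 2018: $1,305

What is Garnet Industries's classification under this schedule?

Total lobbying expenditures: $1,568 + $9,638 + $3,592 + $4,345 + $7,730 + $3,028 + $7,598 + $5,925 + $4,223 + $1,305 = $48,952.
$48,952 > $44,000, so Tier 3 applies.

Tier 3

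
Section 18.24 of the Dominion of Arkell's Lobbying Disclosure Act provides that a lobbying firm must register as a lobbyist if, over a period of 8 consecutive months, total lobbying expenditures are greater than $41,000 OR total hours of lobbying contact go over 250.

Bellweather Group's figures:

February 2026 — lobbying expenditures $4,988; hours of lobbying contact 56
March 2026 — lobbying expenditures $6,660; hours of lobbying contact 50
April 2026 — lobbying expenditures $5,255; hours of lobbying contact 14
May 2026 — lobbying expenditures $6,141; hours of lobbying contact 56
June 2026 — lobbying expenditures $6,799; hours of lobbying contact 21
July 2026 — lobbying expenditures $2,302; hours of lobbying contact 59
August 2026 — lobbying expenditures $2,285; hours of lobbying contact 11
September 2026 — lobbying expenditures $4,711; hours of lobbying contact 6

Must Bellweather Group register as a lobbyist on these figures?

Total lobbying expenditures: $4,988 + $6,660 + $5,255 + $6,141 + $6,799 + $2,302 + $2,285 + $4,711 = $39,141 (≤ $41,000).
Total hours of lobbying contact: 56 + 50 + 14 + 56 + 21 + 59 + 11 + 6 = 273 (> 250).
The test is 'or': at least one threshold is exceeded.

Yes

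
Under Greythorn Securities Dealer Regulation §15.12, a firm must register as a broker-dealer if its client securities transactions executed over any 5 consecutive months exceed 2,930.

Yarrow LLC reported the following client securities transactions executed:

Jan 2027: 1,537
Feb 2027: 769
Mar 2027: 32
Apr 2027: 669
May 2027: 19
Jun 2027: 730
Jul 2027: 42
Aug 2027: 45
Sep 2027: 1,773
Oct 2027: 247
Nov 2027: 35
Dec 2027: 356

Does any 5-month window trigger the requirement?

Jan 2027–May 2027: 1,537 + 769 + 32 + 669 + 19 = 3,026 (over)
Feb 2027–Jun 2027: 769 + 32 + 669 + 19 + 730 = 2,219 (under)
Mar 2027–Jul 2027: 32 + 669 + 19 + 730 + 42 = 1,492 (under)
Apr 2027–Aug 2027: 669 + 19 + 730 + 42 + 45 = 1,505 (under)
May 2027–Sep 2027: 19 + 730 + 42 + 45 + 1,773 = 2,609 (under)
Jun 2027–Oct 2027: 730 + 42 + 45 + 1,773 + 247 = 2,837 (under)
Jul 2027–Nov 2027: 42 + 45 + 1,773 + 247 + 35 = 2,142 (under)
Aug 2027–Dec 2027: 45 + 1,773 + 247 + 35 + 356 = 2,456 (under)
At least one window exceeds 2,930.

Yes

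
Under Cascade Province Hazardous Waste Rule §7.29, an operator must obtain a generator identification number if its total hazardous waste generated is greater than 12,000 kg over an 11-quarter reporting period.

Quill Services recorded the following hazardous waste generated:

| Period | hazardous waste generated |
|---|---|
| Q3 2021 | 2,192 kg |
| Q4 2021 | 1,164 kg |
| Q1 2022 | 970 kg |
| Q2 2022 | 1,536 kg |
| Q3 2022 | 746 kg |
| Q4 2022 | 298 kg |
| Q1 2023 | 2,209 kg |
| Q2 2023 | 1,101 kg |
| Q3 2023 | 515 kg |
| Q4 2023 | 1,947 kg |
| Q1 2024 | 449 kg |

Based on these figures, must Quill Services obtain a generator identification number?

Total hazardous waste generated: 2,192 kg + 1,164 kg + 970 kg + 1,536 kg + 746 kg + 298 kg + 2,209 kg + 1,101 kg + 515 kg + 1,947 kg + 449 kg = 13,127 kg.
13,127 kg > 12,000 kg, so the threshold is exceeded.

Yes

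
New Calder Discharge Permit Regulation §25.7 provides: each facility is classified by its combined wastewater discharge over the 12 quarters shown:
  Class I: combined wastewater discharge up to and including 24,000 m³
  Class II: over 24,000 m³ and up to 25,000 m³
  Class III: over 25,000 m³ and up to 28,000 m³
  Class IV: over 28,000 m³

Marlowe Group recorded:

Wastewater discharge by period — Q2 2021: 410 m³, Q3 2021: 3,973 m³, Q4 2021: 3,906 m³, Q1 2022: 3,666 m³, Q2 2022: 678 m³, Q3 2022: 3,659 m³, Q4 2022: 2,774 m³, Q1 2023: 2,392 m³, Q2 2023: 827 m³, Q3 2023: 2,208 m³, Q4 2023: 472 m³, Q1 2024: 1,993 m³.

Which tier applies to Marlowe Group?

Class III

Combined wastewater discharge: 410 m³ + 3,973 m³ + 3,906 m³ + 3,666 m³ + 678 m³ + 3,659 m³ + 2,774 m³ + 2,392 m³ + 827 m³ + 2,208 m³ + 472 m³ + 1,993 m³ = 26,958 m³.
25,000 m³ < 26,958 m³ ≤ 28,000 m³, so Class III applies.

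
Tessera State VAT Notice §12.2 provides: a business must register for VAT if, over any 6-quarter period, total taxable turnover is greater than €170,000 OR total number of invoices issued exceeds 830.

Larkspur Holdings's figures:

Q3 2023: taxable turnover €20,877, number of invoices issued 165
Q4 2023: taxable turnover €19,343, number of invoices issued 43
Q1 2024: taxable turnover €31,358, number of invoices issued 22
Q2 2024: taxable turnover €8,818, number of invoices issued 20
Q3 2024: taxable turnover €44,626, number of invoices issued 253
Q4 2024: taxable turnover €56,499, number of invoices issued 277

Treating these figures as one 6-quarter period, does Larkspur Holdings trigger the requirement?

Yes

Total taxable turnover: €20,877 + €19,343 + €31,358 + €8,818 + €44,626 + €56,499 = €181,521 (> €170,000).
Total number of invoices issued: 165 + 43 + 22 + 20 + 253 + 277 = 780 (≤ 830).
The test is 'or': at least one threshold is exceeded.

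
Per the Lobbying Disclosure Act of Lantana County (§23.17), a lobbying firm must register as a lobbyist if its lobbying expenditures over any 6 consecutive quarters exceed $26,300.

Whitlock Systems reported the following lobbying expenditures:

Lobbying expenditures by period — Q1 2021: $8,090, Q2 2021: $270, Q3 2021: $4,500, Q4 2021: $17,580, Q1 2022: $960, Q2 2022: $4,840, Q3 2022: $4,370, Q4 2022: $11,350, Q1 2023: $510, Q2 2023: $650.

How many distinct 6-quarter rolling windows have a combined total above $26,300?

4

Q1 2021–Q2 2022: $8,090 + $270 + $4,500 + $17,580 + $960 + $4,840 = $36,240 (over)
Q2 2021–Q3 2022: $270 + $4,500 + $17,580 + $960 + $4,840 + $4,370 = $32,520 (over)
Q3 2021–Q4 2022: $4,500 + $17,580 + $960 + $4,840 + $4,370 + $11,350 = $43,600 (over)
Q4 2021–Q1 2023: $17,580 + $960 + $4,840 + $4,370 + $11,350 + $510 = $39,610 (over)
Q1 2022–Q2 2023: $960 + $4,840 + $4,370 + $11,350 + $510 + $650 = $22,680 (under)
4 windows exceed the threshold.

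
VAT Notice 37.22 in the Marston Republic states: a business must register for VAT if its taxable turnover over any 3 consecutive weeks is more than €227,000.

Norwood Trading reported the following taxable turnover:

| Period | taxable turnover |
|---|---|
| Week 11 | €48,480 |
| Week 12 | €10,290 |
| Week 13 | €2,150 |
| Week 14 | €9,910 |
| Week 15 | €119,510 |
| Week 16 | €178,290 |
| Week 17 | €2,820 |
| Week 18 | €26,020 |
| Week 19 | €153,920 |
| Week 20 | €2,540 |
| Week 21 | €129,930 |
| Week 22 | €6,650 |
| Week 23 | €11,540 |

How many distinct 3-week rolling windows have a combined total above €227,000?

Week 11–Week 13: €48,480 + €10,290 + €2,150 = €60,920 (under)
Week 12–Week 14: €10,290 + €2,150 + €9,910 = €22,350 (under)
Week 13–Week 15: €2,150 + €9,910 + €119,510 = €131,570 (under)
Week 14–Week 16: €9,910 + €119,510 + €178,290 = €307,710 (over)
Week 15–Week 17: €119,510 + €178,290 + €2,820 = €300,620 (over)
Week 16–Week 18: €178,290 + €2,820 + €26,020 = €207,130 (under)
Week 17–Week 19: €2,820 + €26,020 + €153,920 = €182,760 (under)
Week 18–Week 20: €26,020 + €153,920 + €2,540 = €182,480 (under)
Week 19–Week 21: €153,920 + €2,540 + €129,930 = €286,390 (over)
Week 20–Week 22: €2,540 + €129,930 + €6,650 = €139,120 (under)
Week 21–Week 23: €129,930 + €6,650 + €11,540 = €148,120 (under)
3 windows exceed the threshold.

3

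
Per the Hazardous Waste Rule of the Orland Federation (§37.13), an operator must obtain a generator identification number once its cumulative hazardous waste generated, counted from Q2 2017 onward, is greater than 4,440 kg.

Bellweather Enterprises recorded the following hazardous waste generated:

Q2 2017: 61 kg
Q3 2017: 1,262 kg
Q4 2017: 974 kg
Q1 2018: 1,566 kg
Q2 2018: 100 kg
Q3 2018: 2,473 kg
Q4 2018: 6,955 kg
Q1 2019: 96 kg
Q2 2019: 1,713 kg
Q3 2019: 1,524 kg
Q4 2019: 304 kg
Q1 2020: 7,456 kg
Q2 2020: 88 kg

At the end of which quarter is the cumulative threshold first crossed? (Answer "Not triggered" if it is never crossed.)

Q3 2018

Through Q2 2017: 61 kg
Through Q3 2017: 1,323 kg
Through Q4 2017: 2,297 kg
Through Q1 2018: 3,863 kg
Through Q2 2018: 3,963 kg
Through Q3 2018: 6,436 kg ← exceeds threshold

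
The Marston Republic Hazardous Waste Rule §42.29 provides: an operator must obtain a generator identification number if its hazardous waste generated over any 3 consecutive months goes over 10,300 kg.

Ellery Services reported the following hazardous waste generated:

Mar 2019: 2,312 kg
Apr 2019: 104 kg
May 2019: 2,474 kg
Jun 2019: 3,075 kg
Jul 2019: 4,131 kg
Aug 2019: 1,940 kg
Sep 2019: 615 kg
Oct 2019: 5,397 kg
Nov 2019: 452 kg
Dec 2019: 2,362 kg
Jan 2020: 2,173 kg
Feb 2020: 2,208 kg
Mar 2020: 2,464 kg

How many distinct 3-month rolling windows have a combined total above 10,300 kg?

Mar 2019–May 2019: 2,312 kg + 104 kg + 2,474 kg = 4,890 kg (under)
Apr 2019–Jun 2019: 104 kg + 2,474 kg + 3,075 kg = 5,653 kg (under)
May 2019–Jul 2019: 2,474 kg + 3,075 kg + 4,131 kg = 9,680 kg (under)
Jun 2019–Aug 2019: 3,075 kg + 4,131 kg + 1,940 kg = 9,146 kg (under)
Jul 2019–Sep 2019: 4,131 kg + 1,940 kg + 615 kg = 6,686 kg (under)
Aug 2019–Oct 2019: 1,940 kg + 615 kg + 5,397 kg = 7,952 kg (under)
Sep 2019–Nov 2019: 615 kg + 5,397 kg + 452 kg = 6,464 kg (under)
Oct 2019–Dec 2019: 5,397 kg + 452 kg + 2,362 kg = 8,211 kg (under)
Nov 2019–Jan 2020: 452 kg + 2,362 kg + 2,173 kg = 4,987 kg (under)
Dec 2019–Feb 2020: 2,362 kg + 2,173 kg + 2,208 kg = 6,743 kg (under)
Jan 2020–Mar 2020: 2,173 kg + 2,208 kg + 2,464 kg = 6,845 kg (under)
0 windows exceed the threshold.

0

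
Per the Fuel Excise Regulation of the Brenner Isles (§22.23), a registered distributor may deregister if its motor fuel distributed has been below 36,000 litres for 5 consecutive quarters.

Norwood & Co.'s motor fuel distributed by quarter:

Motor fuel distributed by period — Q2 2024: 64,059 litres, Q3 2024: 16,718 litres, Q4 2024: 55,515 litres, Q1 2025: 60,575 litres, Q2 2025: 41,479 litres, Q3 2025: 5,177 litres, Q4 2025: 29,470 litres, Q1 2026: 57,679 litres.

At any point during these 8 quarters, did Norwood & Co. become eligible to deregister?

No

Quarters below 36,000 litres: Q3 2024, Q3 2025, Q4 2025.
Longest run of consecutive quarters below the threshold: 2.
2 < 5, so Norwood & Co. never became eligible.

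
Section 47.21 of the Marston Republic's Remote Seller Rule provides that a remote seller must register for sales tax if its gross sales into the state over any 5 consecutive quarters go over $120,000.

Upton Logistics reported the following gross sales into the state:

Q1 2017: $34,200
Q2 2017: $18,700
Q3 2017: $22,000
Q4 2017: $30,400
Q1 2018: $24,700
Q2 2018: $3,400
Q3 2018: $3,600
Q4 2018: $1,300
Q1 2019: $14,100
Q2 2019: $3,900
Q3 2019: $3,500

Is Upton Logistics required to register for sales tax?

Yes

Q1 2017–Q1 2018: $34,200 + $18,700 + $22,000 + $30,400 + $24,700 = $130,000 (over)
Q2 2017–Q2 2018: $18,700 + $22,000 + $30,400 + $24,700 + $3,400 = $99,200 (under)
Q3 2017–Q3 2018: $22,000 + $30,400 + $24,700 + $3,400 + $3,600 = $84,100 (under)
Q4 2017–Q4 2018: $30,400 + $24,700 + $3,400 + $3,600 + $1,300 = $63,400 (under)
Q1 2018–Q1 2019: $24,700 + $3,400 + $3,600 + $1,300 + $14,100 = $47,100 (under)
Q2 2018–Q2 2019: $3,400 + $3,600 + $1,300 + $14,100 + $3,900 = $26,300 (under)
Q3 2018–Q3 2019: $3,600 + $1,300 + $14,100 + $3,900 + $3,500 = $26,400 (under)
At least one window exceeds $120,000.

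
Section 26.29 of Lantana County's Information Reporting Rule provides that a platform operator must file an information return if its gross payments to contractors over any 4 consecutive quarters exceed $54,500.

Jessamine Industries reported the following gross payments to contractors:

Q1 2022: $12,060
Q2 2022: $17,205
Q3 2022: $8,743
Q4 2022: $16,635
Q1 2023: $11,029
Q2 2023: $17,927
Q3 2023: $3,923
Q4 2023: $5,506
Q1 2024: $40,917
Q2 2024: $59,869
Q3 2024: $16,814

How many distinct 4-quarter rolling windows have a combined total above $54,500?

4

Q1 2022–Q4 2022: $12,060 + $17,205 + $8,743 + $16,635 = $54,643 (over)
Q2 2022–Q1 2023: $17,205 + $8,743 + $16,635 + $11,029 = $53,612 (under)
Q3 2022–Q2 2023: $8,743 + $16,635 + $11,029 + $17,927 = $54,334 (under)
Q4 2022–Q3 2023: $16,635 + $11,029 + $17,927 + $3,923 = $49,514 (under)
Q1 2023–Q4 2023: $11,029 + $17,927 + $3,923 + $5,506 = $38,385 (under)
Q2 2023–Q1 2024: $17,927 + $3,923 + $5,506 + $40,917 = $68,273 (over)
Q3 2023–Q2 2024: $3,923 + $5,506 + $40,917 + $59,869 = $110,215 (over)
Q4 2023–Q3 2024: $5,506 + $40,917 + $59,869 + $16,814 = $123,106 (over)
4 windows exceed the threshold.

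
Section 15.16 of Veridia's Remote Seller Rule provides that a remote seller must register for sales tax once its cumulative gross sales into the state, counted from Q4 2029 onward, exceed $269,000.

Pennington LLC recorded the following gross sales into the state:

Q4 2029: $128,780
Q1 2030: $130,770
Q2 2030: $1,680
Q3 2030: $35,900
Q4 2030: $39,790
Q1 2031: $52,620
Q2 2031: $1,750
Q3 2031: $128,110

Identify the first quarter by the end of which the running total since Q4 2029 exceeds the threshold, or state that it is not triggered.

Through Q4 2029: $128,780
Through Q1 2030: $259,550
Through Q2 2030: $261,230
Through Q3 2030: $297,130 ← exceeds threshold

Q3 2030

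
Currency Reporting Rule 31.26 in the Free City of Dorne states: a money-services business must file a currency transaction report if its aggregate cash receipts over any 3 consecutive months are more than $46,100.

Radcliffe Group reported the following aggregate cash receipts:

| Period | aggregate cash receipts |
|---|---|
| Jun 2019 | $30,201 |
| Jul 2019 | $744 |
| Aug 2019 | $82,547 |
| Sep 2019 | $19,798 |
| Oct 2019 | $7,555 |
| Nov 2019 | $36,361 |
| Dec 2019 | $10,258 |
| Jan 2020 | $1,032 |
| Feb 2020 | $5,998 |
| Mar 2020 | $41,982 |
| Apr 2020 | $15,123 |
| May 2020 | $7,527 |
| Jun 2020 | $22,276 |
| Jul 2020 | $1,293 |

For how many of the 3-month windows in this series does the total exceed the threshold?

9

Jun 2019–Aug 2019: $30,201 + $744 + $82,547 = $113,492 (over)
Jul 2019–Sep 2019: $744 + $82,547 + $19,798 = $103,089 (over)
Aug 2019–Oct 2019: $82,547 + $19,798 + $7,555 = $109,900 (over)
Sep 2019–Nov 2019: $19,798 + $7,555 + $36,361 = $63,714 (over)
Oct 2019–Dec 2019: $7,555 + $36,361 + $10,258 = $54,174 (over)
Nov 2019–Jan 2020: $36,361 + $10,258 + $1,032 = $47,651 (over)
Dec 2019–Feb 2020: $10,258 + $1,032 + $5,998 = $17,288 (under)
Jan 2020–Mar 2020: $1,032 + $5,998 + $41,982 = $49,012 (over)
Feb 2020–Apr 2020: $5,998 + $41,982 + $15,123 = $63,103 (over)
Mar 2020–May 2020: $41,982 + $15,123 + $7,527 = $64,632 (over)
Apr 2020–Jun 2020: $15,123 + $7,527 + $22,276 = $44,926 (under)
May 2020–Jul 2020: $7,527 + $22,276 + $1,293 = $31,096 (under)
9 windows exceed the threshold.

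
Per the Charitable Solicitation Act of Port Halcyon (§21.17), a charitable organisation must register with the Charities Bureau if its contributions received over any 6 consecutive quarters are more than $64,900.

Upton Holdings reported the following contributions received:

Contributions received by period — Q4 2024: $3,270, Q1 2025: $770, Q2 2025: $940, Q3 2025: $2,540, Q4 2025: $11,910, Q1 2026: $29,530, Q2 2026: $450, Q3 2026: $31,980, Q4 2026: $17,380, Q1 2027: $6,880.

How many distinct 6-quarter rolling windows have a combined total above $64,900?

Q4 2024–Q1 2026: $3,270 + $770 + $940 + $2,540 + $11,910 + $29,530 = $48,960 (under)
Q1 2025–Q2 2026: $770 + $940 + $2,540 + $11,910 + $29,530 + $450 = $46,140 (under)
Q2 2025–Q3 2026: $940 + $2,540 + $11,910 + $29,530 + $450 + $31,980 = $77,350 (over)
Q3 2025–Q4 2026: $2,540 + $11,910 + $29,530 + $450 + $31,980 + $17,380 = $93,790 (over)
Q4 2025–Q1 2027: $11,910 + $29,530 + $450 + $31,980 + $17,380 + $6,880 = $98,130 (over)
3 windows exceed the threshold.

3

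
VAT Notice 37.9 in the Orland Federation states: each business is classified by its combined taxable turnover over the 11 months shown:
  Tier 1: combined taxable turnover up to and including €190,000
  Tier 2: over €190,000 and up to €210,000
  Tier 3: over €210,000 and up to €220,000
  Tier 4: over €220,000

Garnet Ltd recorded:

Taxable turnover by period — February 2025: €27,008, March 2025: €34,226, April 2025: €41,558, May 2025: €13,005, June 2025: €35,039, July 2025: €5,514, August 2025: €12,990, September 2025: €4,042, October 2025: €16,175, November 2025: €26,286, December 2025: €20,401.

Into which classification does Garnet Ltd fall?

Combined taxable turnover: €27,008 + €34,226 + €41,558 + €13,005 + €35,039 + €5,514 + €12,990 + €4,042 + €16,175 + €26,286 + €20,401 = €236,244.
€236,244 > €220,000, so Tier 4 applies.

Tier 4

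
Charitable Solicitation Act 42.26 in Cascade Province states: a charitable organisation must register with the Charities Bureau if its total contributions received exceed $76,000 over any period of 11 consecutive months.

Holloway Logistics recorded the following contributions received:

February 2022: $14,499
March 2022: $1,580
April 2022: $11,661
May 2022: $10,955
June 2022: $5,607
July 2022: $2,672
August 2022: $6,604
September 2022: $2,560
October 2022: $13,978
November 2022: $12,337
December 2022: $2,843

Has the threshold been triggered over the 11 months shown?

Yes

Total contributions received: $14,499 + $1,580 + $11,661 + $10,955 + $5,607 + $2,672 + $6,604 + $2,560 + $13,978 + $12,337 + $2,843 = $85,296.
$85,296 > $76,000, so the threshold is exceeded.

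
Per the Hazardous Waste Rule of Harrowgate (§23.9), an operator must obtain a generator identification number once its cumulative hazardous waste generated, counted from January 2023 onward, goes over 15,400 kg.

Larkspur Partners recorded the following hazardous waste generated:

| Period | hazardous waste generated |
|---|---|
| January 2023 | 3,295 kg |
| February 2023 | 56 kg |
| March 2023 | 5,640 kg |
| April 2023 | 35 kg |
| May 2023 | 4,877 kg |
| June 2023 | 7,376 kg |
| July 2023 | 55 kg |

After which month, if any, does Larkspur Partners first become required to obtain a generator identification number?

June 2023

Through January 2023: 3,295 kg
Through February 2023: 3,351 kg
Through March 2023: 8,991 kg
Through April 2023: 9,026 kg
Through May 2023: 13,903 kg
Through June 2023: 21,279 kg ← exceeds threshold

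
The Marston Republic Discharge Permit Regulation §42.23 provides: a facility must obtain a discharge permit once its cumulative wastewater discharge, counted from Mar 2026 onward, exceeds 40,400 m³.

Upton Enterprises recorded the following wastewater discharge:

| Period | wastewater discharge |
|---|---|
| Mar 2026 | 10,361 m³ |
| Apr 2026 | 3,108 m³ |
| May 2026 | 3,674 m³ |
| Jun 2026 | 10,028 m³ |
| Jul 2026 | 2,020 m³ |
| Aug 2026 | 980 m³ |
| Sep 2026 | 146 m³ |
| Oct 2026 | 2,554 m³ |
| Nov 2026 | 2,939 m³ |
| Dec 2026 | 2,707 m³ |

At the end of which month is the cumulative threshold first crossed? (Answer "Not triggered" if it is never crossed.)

Through Mar 2026: 10,361 m³
Through Apr 2026: 13,469 m³
Through May 2026: 17,143 m³
Through Jun 2026: 27,171 m³
Through Jul 2026: 29,191 m³
Through Aug 2026: 30,171 m³
Through Sep 2026: 30,317 m³
Through Oct 2026: 32,871 m³
Through Nov 2026: 35,810 m³
Through Dec 2026: 38,517 m³
Final cumulative total 38,517 m³ ≤ 40,400 m³; the threshold is never exceeded.

Not triggered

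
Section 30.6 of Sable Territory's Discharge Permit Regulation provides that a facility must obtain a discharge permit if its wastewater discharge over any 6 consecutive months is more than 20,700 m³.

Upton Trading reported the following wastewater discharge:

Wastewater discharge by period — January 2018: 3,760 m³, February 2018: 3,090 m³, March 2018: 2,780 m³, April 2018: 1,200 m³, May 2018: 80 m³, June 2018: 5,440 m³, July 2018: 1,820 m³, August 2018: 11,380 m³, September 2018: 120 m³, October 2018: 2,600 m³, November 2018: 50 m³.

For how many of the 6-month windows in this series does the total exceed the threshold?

3

January 2018–June 2018: 3,760 m³ + 3,090 m³ + 2,780 m³ + 1,200 m³ + 80 m³ + 5,440 m³ = 16,350 m³ (under)
February 2018–July 2018: 3,090 m³ + 2,780 m³ + 1,200 m³ + 80 m³ + 5,440 m³ + 1,820 m³ = 14,410 m³ (under)
March 2018–August 2018: 2,780 m³ + 1,200 m³ + 80 m³ + 5,440 m³ + 1,820 m³ + 11,380 m³ = 22,700 m³ (over)
April 2018–September 2018: 1,200 m³ + 80 m³ + 5,440 m³ + 1,820 m³ + 11,380 m³ + 120 m³ = 20,040 m³ (under)
May 2018–October 2018: 80 m³ + 5,440 m³ + 1,820 m³ + 11,380 m³ + 120 m³ + 2,600 m³ = 21,440 m³ (over)
June 2018–November 2018: 5,440 m³ + 1,820 m³ + 11,380 m³ + 120 m³ + 2,600 m³ + 50 m³ = 21,410 m³ (over)
3 windows exceed the threshold.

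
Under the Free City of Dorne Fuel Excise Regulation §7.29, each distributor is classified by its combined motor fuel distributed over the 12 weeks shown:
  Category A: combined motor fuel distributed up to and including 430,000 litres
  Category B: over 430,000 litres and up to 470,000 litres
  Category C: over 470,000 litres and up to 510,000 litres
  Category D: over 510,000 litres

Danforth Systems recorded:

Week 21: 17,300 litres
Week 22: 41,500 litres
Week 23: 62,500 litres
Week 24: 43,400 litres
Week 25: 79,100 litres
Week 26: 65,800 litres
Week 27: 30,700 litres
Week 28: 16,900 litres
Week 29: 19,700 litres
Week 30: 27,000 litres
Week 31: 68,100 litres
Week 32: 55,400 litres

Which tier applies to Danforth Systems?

Category D

Combined motor fuel distributed: 17,300 litres + 41,500 litres + 62,500 litres + 43,400 litres + 79,100 litres + 65,800 litres + 30,700 litres + 16,900 litres + 19,700 litres + 27,000 litres + 68,100 litres + 55,400 litres = 527,400 litres.
527,400 litres > 510,000 litres, so Category D applies.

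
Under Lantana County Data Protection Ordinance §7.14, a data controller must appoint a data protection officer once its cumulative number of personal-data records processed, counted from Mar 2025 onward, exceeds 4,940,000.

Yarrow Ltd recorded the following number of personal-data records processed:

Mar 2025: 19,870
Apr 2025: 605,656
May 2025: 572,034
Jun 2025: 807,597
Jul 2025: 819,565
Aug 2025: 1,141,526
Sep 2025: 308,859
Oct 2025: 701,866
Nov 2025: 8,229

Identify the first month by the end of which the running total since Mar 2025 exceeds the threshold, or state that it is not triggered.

Oct 2025

Through Mar 2025: 19,870
Through Apr 2025: 625,526
Through May 2025: 1,197,560
Through Jun 2025: 2,005,157
Through Jul 2025: 2,824,722
Through Aug 2025: 3,966,248
Through Sep 2025: 4,275,107
Through Oct 2025: 4,976,973 ← exceeds threshold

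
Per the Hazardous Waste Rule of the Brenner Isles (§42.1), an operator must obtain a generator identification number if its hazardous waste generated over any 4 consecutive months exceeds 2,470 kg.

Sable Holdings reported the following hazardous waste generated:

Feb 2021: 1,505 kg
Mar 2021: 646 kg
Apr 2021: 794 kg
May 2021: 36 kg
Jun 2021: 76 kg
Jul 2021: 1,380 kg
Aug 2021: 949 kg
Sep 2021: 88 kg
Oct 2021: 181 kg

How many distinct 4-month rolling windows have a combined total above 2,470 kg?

Feb 2021–May 2021: 1,505 kg + 646 kg + 794 kg + 36 kg = 2,981 kg (over)
Mar 2021–Jun 2021: 646 kg + 794 kg + 36 kg + 76 kg = 1,552 kg (under)
Apr 2021–Jul 2021: 794 kg + 36 kg + 76 kg + 1,380 kg = 2,286 kg (under)
May 2021–Aug 2021: 36 kg + 76 kg + 1,380 kg + 949 kg = 2,441 kg (under)
Jun 2021–Sep 2021: 76 kg + 1,380 kg + 949 kg + 88 kg = 2,493 kg (over)
Jul 2021–Oct 2021: 1,380 kg + 949 kg + 88 kg + 181 kg = 2,598 kg (over)
3 windows exceed the threshold.

3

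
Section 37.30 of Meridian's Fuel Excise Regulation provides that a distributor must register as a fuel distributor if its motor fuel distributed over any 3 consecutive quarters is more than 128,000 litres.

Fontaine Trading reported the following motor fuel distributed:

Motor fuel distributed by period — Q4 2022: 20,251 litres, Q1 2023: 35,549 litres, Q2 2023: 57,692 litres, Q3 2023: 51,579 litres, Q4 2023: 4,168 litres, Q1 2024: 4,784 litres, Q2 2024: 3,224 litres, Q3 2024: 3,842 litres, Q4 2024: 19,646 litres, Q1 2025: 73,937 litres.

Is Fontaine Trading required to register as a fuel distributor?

Q4 2022–Q2 2023: 20,251 litres + 35,549 litres + 57,692 litres = 113,492 litres (under)
Q1 2023–Q3 2023: 35,549 litres + 57,692 litres + 51,579 litres = 144,820 litres (over)
Q2 2023–Q4 2023: 57,692 litres + 51,579 litres + 4,168 litres = 113,439 litres (under)
Q3 2023–Q1 2024: 51,579 litres + 4,168 litres + 4,784 litres = 60,531 litres (under)
Q4 2023–Q2 2024: 4,168 litres + 4,784 litres + 3,224 litres = 12,176 litres (under)
Q1 2024–Q3 2024: 4,784 litres + 3,224 litres + 3,842 litres = 11,850 litres (under)
Q2 2024–Q4 2024: 3,224 litres + 3,842 litres + 19,646 litres = 26,712 litres (under)
Q3 2024–Q1 2025: 3,842 litres + 19,646 litres + 73,937 litres = 97,425 litres (under)
At least one window exceeds 128,000 litres.

Yes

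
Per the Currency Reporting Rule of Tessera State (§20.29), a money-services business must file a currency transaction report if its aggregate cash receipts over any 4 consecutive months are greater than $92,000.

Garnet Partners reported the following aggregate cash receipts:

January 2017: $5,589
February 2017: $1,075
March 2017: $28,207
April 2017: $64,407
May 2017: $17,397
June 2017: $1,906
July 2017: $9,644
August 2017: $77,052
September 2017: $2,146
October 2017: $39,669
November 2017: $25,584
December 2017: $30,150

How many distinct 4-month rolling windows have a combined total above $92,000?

January 2017–April 2017: $5,589 + $1,075 + $28,207 + $64,407 = $99,278 (over)
February 2017–May 2017: $1,075 + $28,207 + $64,407 + $17,397 = $111,086 (over)
March 2017–June 2017: $28,207 + $64,407 + $17,397 + $1,906 = $111,917 (over)
April 2017–July 2017: $64,407 + $17,397 + $1,906 + $9,644 = $93,354 (over)
May 2017–August 2017: $17,397 + $1,906 + $9,644 + $77,052 = $105,999 (over)
June 2017–September 2017: $1,906 + $9,644 + $77,052 + $2,146 = $90,748 (under)
July 2017–October 2017: $9,644 + $77,052 + $2,146 + $39,669 = $128,511 (over)
August 2017–November 2017: $77,052 + $2,146 + $39,669 + $25,584 = $144,451 (over)
September 2017–December 2017: $2,146 + $39,669 + $25,584 + $30,150 = $97,549 (over)
8 windows exceed the threshold.

8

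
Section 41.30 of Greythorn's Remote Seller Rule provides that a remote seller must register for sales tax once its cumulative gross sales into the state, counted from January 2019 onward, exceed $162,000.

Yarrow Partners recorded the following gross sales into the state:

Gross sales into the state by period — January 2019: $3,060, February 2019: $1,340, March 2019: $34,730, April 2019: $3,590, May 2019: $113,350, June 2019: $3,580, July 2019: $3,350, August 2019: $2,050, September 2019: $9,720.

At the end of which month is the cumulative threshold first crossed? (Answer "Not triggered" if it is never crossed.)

Through January 2019: $3,060
Through February 2019: $4,400
Through March 2019: $39,130
Through April 2019: $42,720
Through May 2019: $156,070
Through June 2019: $159,650
Through July 2019: $163,000 ← exceeds threshold

July 2019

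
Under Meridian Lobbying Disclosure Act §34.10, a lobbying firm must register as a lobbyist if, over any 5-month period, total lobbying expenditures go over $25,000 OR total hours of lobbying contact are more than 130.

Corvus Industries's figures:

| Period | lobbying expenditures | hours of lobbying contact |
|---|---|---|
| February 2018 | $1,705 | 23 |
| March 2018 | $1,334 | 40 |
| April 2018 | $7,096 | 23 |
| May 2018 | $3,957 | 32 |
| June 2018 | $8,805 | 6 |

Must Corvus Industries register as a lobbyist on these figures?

No

Total lobbying expenditures: $1,705 + $1,334 + $7,096 + $3,957 + $8,805 = $22,897 (≤ $25,000).
Total hours of lobbying contact: 23 + 40 + 23 + 32 + 6 = 124 (≤ 130).
The test is 'or': neither threshold is exceeded.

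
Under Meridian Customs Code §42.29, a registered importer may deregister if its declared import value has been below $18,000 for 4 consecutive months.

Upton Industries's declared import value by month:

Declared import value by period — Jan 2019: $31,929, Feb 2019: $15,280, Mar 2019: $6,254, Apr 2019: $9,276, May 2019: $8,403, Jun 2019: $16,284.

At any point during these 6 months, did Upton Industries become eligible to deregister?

Yes

Months below $18,000: Feb 2019, Mar 2019, Apr 2019, May 2019, Jun 2019.
Longest run of consecutive months below the threshold: 5.
5 ≥ 4, so Upton Industries became eligible.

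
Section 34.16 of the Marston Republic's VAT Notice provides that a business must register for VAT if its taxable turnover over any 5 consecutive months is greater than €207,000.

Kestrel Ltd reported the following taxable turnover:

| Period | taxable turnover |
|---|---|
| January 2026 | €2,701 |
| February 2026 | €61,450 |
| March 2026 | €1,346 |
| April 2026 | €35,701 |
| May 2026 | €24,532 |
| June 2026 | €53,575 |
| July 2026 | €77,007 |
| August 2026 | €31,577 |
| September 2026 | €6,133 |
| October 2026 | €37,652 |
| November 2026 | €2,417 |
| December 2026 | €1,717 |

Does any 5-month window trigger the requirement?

Yes

January 2026–May 2026: €2,701 + €61,450 + €1,346 + €35,701 + €24,532 = €125,730 (under)
February 2026–June 2026: €61,450 + €1,346 + €35,701 + €24,532 + €53,575 = €176,604 (under)
March 2026–July 2026: €1,346 + €35,701 + €24,532 + €53,575 + €77,007 = €192,161 (under)
April 2026–August 2026: €35,701 + €24,532 + €53,575 + €77,007 + €31,577 = €222,392 (over)
May 2026–September 2026: €24,532 + €53,575 + €77,007 + €31,577 + €6,133 = €192,824 (under)
June 2026–October 2026: €53,575 + €77,007 + €31,577 + €6,133 + €37,652 = €205,944 (under)
July 2026–November 2026: €77,007 + €31,577 + €6,133 + €37,652 + €2,417 = €154,786 (under)
August 2026–December 2026: €31,577 + €6,133 + €37,652 + €2,417 + €1,717 = €79,496 (under)
At least one window exceeds €207,000.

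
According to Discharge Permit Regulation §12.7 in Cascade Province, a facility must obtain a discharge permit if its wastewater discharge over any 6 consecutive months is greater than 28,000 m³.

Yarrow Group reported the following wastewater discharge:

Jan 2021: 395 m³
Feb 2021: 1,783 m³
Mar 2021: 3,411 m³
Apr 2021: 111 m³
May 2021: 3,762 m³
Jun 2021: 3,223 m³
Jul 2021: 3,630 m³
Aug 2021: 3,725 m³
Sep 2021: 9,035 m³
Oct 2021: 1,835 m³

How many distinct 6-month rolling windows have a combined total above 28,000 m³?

0

Jan 2021–Jun 2021: 395 m³ + 1,783 m³ + 3,411 m³ + 111 m³ + 3,762 m³ + 3,223 m³ = 12,685 m³ (under)
Feb 2021–Jul 2021: 1,783 m³ + 3,411 m³ + 111 m³ + 3,762 m³ + 3,223 m³ + 3,630 m³ = 15,920 m³ (under)
Mar 2021–Aug 2021: 3,411 m³ + 111 m³ + 3,762 m³ + 3,223 m³ + 3,630 m³ + 3,725 m³ = 17,862 m³ (under)
Apr 2021–Sep 2021: 111 m³ + 3,762 m³ + 3,223 m³ + 3,630 m³ + 3,725 m³ + 9,035 m³ = 23,486 m³ (under)
May 2021–Oct 2021: 3,762 m³ + 3,223 m³ + 3,630 m³ + 3,725 m³ + 9,035 m³ + 1,835 m³ = 25,210 m³ (under)
0 windows exceed the threshold.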